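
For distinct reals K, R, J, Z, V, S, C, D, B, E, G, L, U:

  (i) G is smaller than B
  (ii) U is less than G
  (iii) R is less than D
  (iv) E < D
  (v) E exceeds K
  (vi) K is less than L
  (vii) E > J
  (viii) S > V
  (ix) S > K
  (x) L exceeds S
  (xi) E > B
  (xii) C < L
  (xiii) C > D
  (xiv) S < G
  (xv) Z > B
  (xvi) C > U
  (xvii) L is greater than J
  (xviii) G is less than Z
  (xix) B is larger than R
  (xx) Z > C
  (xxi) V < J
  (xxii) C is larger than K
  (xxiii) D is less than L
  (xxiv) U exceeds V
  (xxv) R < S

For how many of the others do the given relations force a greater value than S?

7

From S the given relations immediately reach G, L.
From those, B, Z — 4 in total.
From those, E — 5 in total.
From those, D — 6 in total.
From those, C — 7 in total.
No other element is forced above S by the given relations, so the count is 7.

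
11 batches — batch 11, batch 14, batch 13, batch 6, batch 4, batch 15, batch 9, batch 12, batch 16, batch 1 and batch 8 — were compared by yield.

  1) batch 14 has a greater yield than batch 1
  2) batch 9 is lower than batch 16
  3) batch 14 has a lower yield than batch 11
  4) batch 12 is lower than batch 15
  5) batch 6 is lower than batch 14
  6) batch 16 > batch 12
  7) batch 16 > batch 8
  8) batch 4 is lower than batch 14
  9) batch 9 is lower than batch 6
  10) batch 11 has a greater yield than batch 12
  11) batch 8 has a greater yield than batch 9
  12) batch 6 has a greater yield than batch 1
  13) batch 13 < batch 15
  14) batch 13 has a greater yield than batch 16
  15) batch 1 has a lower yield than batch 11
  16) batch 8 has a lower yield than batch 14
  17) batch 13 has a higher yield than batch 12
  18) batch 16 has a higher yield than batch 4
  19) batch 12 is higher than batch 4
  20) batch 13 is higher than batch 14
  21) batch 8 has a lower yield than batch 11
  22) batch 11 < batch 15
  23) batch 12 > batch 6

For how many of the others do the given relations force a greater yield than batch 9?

8

From batch 9 the given relations immediately reach batch 8, batch 6, batch 16.
From those, batch 12, batch 14, batch 11, batch 13 — 7 in total.
From those, batch 15 — 8 in total.
Nothing else is reachable above batch 9; 8 in all.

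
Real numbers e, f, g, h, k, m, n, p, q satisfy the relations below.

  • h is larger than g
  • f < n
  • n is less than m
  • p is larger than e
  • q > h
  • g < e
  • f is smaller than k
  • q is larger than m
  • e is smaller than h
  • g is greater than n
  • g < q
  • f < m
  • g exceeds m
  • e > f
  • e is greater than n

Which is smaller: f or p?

f

Link the given pairs in sequence: f < n; n < m; m < g; g < e; e < p.
Chaining these gives f < n < m < g < e < p.
So f < p; f is the smaller of the two.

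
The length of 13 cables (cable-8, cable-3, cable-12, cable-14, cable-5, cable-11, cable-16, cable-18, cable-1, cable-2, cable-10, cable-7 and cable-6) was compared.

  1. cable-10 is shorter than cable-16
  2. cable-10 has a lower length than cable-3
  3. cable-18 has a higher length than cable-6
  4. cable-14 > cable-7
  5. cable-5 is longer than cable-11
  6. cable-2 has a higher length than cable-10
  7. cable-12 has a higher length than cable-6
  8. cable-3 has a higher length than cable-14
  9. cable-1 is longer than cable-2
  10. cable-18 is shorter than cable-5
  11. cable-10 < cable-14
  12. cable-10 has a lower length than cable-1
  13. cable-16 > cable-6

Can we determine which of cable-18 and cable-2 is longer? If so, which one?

Following every chain through cable-2: above cable-2 we get cable-1; below cable-2 we get cable-10.
cable-18 is not reached, and no chain runs the other way from cable-18 to cable-2.
So the given relations leave the order of cable-2 and cable-18 undetermined.

undetermined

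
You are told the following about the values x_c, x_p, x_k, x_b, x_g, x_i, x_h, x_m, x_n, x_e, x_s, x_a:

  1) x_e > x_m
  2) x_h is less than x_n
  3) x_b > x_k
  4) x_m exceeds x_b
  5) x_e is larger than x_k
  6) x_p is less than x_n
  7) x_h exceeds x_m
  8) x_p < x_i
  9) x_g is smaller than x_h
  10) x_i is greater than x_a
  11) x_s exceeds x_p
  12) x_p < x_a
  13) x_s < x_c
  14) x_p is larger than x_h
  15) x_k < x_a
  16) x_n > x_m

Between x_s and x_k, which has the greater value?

The relevant relations are x_k < x_b; x_b < x_m; x_m < x_h; x_h < x_p; x_p < x_s.
Chaining these gives x_k < x_b < x_m < x_h < x_p < x_s.
So x_k < x_s; x_s is the larger of the two.

x_s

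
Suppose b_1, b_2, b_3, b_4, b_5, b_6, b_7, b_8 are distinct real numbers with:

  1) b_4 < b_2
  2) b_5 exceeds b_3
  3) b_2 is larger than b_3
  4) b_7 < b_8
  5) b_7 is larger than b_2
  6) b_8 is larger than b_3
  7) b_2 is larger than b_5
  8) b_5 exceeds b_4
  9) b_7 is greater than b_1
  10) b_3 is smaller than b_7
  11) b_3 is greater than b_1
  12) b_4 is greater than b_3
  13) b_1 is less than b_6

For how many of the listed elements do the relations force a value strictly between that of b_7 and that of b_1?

Chaining upward from b_1 reaches: b_3, b_4, b_6, b_5, b_2, b_8.
Chaining downward from b_7 reaches: b_3, b_4, b_5, b_2.
Strictly between b_1 and b_7 are those in both lists: b_3, b_4, b_5, b_2 — 4 elements.

4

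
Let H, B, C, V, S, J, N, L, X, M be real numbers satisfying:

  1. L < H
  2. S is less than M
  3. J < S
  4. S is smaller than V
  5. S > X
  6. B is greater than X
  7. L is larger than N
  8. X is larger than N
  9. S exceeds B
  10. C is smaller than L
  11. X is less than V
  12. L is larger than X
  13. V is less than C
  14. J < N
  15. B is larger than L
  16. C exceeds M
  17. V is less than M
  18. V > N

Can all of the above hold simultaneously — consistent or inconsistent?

We have L < B stated directly, yet also B < S < V < M < C < L by chaining the others — so B < L. Contradiction.

inconsistent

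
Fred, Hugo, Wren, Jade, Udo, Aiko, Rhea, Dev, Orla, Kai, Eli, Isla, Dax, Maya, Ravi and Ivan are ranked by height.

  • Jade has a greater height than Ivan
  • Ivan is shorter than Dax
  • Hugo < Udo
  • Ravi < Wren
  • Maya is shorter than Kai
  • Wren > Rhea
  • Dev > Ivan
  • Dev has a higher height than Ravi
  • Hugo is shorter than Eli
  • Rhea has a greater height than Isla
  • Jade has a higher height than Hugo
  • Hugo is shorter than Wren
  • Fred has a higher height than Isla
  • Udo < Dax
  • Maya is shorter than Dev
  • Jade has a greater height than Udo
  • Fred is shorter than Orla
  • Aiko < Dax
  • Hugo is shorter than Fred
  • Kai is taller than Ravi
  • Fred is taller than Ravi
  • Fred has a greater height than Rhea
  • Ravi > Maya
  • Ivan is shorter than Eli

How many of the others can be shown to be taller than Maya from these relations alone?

6

The elements the relations force above Maya are Ravi, Fred, Dev, Wren, Kai, Orla — no chain reaches any other.
That is 6.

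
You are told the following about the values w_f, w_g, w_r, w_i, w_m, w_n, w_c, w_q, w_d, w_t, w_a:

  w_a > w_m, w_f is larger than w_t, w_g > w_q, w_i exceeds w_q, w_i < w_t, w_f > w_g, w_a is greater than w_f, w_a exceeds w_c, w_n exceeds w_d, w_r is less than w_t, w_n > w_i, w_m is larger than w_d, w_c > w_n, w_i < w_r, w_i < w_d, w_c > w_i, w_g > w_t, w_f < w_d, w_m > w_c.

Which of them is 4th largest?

w_n

Chaining the given pairs: w_q < w_i < w_r < w_t < w_g < w_f < w_d < w_n < w_c < w_m < w_a.
The 4th largest is w_n.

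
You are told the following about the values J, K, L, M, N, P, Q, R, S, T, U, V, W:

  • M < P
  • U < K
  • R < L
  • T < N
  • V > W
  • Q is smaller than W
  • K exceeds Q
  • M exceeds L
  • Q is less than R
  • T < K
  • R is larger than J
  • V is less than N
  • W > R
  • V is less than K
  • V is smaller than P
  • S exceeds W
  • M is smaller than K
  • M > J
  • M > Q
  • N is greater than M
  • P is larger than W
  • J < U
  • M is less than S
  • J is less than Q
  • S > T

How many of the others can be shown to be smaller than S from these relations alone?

7

From S the given relations immediately reach W, M, T.
From those, J, Q, R, L — 7 in total.
Nothing else is reachable below S; 7 in all.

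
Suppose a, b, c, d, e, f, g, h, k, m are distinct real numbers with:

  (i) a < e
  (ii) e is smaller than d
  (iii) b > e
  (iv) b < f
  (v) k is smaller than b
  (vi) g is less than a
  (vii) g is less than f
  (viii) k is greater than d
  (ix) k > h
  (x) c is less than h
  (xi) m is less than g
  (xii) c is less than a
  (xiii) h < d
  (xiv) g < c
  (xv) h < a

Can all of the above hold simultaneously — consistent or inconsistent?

consistent

The single ordering m < g < c < h < a < e < d < k < b < f satisfies every listed relation, so no contradiction arises.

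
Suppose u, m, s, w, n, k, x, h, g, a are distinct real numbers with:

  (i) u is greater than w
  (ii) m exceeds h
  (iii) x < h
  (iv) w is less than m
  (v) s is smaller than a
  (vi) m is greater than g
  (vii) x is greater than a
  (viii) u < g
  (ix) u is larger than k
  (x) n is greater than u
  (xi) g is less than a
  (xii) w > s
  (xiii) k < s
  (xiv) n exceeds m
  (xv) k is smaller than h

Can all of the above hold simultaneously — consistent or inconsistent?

consistent

The single ordering k < s < w < u < g < a < x < h < m < n satisfies every listed relation, so no contradiction arises.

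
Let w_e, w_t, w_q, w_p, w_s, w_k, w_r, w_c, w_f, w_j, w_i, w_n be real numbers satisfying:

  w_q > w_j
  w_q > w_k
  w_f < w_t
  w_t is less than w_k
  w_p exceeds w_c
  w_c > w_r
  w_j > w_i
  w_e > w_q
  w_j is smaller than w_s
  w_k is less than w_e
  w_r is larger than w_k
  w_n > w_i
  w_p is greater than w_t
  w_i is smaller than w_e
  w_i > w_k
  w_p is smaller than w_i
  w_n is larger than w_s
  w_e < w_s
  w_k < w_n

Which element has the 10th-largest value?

Chaining the given pairs: w_f < w_t < w_k < w_r < w_c < w_p < w_i < w_j < w_q < w_e < w_s < w_n.
The 10th largest is w_k.

w_k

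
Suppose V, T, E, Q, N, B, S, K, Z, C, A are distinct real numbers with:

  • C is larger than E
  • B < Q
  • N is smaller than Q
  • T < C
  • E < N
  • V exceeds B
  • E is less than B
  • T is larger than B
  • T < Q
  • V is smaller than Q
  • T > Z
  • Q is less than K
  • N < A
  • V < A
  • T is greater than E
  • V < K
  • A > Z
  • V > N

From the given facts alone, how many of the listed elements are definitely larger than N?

From N the given relations immediately reach V, Q, A.
From those, K — 4 in total.
Nothing else is reachable above N; 4 in all.

4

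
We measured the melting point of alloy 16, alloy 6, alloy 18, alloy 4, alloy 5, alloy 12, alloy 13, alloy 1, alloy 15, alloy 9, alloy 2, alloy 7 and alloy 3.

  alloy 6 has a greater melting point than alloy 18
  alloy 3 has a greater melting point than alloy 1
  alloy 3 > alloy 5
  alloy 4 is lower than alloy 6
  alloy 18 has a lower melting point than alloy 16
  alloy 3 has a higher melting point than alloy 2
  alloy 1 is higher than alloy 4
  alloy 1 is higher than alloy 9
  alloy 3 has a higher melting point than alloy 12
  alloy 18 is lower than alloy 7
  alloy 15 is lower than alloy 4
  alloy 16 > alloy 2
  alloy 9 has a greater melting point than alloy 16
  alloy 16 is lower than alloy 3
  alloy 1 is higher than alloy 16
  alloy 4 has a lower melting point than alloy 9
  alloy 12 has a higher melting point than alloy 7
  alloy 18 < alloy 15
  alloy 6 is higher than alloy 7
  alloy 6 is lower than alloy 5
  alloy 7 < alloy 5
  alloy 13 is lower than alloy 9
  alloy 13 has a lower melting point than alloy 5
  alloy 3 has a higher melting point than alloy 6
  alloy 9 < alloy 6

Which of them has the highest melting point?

alloy 3

alloy 18 is not greatest since alloy 18 < alloy 15; alloy 7 is not greatest since alloy 7 < alloy 12; alloy 15 is not greatest since alloy 15 < alloy 4; alloy 2 is not greatest since alloy 2 < alloy 16; alloy 13 is not greatest since alloy 13 < alloy 5; alloy 4 is not greatest since alloy 4 < alloy 9; alloy 16 is not greatest since alloy 16 < alloy 3; alloy 9 is not greatest since alloy 9 < alloy 6; alloy 1 is not greatest since alloy 1 < alloy 3; alloy 12 is not greatest since alloy 12 < alloy 3; alloy 6 is not greatest since alloy 6 < alloy 3; alloy 5 is not greatest since alloy 5 < alloy 3.
Only alloy 3 has nothing above it, so alloy 3 is the highest melting point.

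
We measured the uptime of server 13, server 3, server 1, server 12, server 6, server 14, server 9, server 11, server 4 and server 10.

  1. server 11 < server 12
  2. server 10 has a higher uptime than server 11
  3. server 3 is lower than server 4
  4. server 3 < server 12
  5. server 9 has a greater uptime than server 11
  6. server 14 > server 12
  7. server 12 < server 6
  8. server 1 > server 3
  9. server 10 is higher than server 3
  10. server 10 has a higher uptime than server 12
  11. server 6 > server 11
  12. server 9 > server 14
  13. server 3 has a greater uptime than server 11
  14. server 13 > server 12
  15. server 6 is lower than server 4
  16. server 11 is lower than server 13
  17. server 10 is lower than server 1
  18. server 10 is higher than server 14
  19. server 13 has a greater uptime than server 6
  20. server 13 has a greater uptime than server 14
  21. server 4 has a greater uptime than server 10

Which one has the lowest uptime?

server 3 is not least since server 11 < server 3; server 12 is not least since server 11 < server 12; server 6 is not least since server 11 < server 6; server 14 is not least since server 12 < server 14; server 13 is not least since server 11 < server 13; server 10 is not least since server 14 < server 10; server 9 is not least since server 11 < server 9; server 4 is not least since server 10 < server 4; server 1 is not least since server 3 < server 1.
Only server 11 has nothing below it, so server 11 is the lowest uptime.

server 11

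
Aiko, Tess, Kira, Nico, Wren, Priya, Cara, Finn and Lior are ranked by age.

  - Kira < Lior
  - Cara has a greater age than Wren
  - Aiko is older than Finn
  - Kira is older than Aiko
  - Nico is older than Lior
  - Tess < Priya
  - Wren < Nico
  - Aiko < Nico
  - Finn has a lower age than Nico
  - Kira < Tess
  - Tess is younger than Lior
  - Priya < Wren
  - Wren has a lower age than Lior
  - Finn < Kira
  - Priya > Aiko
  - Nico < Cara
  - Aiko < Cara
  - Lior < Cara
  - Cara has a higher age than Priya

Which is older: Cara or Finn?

Finn < Aiko and Aiko < Kira give Finn < Kira.
With Kira < Tess: Finn < Aiko < Kira < Tess.
Then Tess < Priya extends the chain to Priya.
With Priya < Wren: Finn < Aiko < Kira < Tess < Priya < Wren.
With Wren < Lior: Finn < Aiko < Kira < Tess < Priya < Wren < Lior.
Then Lior < Nico extends the chain to Nico.
With Nico < Cara: Finn < Aiko < Kira < Tess < Priya < Wren < Lior < Nico < Cara.
So Finn < Cara; Cara is the older of the two.

Cara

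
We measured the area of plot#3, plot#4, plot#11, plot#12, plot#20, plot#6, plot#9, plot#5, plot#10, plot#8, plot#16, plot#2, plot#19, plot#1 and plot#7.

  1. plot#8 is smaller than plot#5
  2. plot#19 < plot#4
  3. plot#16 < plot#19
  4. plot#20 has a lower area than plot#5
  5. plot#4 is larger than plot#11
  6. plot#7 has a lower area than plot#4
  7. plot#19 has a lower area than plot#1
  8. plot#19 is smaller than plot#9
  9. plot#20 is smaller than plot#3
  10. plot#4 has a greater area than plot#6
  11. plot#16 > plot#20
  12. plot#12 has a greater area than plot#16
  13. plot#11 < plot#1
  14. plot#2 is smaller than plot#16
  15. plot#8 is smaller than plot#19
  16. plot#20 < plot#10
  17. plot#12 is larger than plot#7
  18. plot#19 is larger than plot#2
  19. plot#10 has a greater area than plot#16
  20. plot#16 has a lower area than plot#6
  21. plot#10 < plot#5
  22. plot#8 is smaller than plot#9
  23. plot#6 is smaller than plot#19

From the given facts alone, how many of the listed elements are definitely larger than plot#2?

9

From plot#2 the given relations immediately reach plot#16, plot#19.
From those, plot#12, plot#6, plot#4, plot#9, plot#10, plot#1 — 8 in total.
From those, plot#5 — 9 in total.
No other element is forced above plot#2 by the given relations, so the count is 9.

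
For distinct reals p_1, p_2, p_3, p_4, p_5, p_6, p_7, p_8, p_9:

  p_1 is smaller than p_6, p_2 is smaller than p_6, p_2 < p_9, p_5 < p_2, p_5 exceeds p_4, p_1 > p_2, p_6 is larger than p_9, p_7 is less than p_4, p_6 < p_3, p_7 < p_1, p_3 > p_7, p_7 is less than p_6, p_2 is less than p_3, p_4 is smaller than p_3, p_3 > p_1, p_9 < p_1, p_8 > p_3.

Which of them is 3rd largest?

Piecing the relations together gives one ordering: p_7 < p_4 < p_5 < p_2 < p_9 < p_1 < p_6 < p_3 < p_8.
The 3rd largest is p_6.

p_6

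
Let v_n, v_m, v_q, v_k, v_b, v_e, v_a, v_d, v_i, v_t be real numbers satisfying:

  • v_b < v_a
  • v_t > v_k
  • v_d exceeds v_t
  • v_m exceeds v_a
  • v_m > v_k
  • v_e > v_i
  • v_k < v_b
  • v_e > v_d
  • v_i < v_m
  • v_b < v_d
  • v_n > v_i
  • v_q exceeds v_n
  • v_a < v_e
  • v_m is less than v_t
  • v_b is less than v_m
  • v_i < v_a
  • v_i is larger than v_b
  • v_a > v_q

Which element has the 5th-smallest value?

Chaining the given pairs: v_k < v_b < v_i < v_n < v_q < v_a < v_m < v_t < v_d < v_e.
The 5th smallest is v_q.

v_q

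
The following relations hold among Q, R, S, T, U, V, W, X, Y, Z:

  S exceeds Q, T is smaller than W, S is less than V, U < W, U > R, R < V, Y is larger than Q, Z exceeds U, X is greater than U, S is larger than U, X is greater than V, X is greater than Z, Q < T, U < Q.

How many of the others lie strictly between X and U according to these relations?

The relations place U below X. An element lies strictly between them when it is forced above U and also forced below X.
Above U: {Q, Y, S, Z, V, T, W}. Below X: {R, Q, S, Z, V}.
Intersection: {Q, S, Z, V} — 4.

4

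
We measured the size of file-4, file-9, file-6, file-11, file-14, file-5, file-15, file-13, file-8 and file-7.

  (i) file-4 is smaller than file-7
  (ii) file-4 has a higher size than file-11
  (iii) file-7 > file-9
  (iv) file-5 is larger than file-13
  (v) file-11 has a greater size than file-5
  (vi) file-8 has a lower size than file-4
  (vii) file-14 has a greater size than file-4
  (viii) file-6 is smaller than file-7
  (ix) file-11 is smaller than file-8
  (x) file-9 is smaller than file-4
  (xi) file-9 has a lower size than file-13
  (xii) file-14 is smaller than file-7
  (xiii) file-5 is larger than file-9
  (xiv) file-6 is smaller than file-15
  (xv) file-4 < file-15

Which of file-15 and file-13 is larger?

file-13 < file-5 and file-5 < file-11 give file-13 < file-11.
With file-11 < file-8: file-13 < file-5 < file-11 < file-8.
Then file-8 < file-4 extends the chain to file-4.
Then file-4 < file-15 extends the chain to file-15.
So file-13 < file-15; file-15 is the larger of the two.

file-15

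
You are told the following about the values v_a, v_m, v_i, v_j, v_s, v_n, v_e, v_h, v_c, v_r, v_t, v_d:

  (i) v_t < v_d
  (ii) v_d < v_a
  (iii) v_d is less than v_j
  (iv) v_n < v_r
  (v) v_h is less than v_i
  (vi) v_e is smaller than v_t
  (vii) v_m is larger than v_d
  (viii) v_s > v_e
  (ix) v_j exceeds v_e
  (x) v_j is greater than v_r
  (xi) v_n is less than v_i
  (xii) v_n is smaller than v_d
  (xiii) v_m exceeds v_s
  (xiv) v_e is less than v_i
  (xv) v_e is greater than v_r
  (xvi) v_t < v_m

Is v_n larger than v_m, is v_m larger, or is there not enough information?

Chaining the given relations: v_n < v_r < v_e < v_t < v_d < v_m.
So v_m is larger.

v_m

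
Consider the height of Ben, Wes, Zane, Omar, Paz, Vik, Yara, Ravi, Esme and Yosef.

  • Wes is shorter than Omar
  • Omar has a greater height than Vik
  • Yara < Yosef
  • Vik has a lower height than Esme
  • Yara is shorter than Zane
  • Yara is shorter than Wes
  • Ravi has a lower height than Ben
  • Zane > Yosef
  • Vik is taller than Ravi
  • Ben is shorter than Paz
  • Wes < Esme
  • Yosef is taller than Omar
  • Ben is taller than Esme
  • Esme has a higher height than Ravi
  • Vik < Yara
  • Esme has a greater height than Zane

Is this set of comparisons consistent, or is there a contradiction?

Every relation is compatible with Ravi < Vik < Yara < Wes < Omar < Yosef < Zane < Esme < Ben < Paz; the set is consistent.

consistent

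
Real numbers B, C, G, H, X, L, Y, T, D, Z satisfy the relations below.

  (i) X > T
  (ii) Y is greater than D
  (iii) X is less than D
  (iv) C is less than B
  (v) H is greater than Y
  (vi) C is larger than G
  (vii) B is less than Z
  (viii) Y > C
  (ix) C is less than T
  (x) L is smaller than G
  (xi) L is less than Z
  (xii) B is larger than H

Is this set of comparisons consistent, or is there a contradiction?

Every relation is compatible with L < G < C < T < X < D < Y < H < B < Z; the set is consistent.

consistent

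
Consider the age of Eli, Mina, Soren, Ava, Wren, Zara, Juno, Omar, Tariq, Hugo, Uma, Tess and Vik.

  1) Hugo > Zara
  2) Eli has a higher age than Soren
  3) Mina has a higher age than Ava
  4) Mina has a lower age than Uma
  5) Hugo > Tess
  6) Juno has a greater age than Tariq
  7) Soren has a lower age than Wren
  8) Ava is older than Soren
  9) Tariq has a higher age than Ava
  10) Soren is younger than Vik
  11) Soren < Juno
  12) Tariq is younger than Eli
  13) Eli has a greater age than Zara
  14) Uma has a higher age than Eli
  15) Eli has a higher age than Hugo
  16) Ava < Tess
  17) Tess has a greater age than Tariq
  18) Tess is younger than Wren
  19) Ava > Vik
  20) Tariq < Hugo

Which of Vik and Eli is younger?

Vik

Following the relations from Vik: Vik < Ava < Tariq < Tess < Hugo < Eli.
So Vik < Eli; Vik is the younger of the two.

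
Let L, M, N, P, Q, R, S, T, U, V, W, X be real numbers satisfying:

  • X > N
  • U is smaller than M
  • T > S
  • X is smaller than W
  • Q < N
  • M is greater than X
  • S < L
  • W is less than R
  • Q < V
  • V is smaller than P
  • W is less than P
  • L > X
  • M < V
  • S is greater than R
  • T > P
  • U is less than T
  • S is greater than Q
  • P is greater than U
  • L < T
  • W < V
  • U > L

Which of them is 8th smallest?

Chaining the given pairs: Q < N < X < W < R < S < L < U < M < V < P < T.
Counting 8 from the smallest end gives U.

U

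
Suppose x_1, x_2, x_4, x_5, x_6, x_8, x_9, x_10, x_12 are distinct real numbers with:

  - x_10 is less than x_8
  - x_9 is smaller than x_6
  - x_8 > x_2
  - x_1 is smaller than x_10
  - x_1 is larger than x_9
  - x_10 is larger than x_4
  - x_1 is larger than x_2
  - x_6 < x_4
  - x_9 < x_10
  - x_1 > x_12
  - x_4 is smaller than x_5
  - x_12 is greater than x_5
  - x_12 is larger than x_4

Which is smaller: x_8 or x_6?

Link the given pairs in sequence: x_6 < x_4; x_4 < x_5; x_5 < x_12; x_12 < x_1; x_1 < x_10; x_10 < x_8.
Chaining these gives x_6 < x_4 < x_5 < x_12 < x_1 < x_10 < x_8.
So x_6 < x_8; x_6 is the smaller of the two.

x_6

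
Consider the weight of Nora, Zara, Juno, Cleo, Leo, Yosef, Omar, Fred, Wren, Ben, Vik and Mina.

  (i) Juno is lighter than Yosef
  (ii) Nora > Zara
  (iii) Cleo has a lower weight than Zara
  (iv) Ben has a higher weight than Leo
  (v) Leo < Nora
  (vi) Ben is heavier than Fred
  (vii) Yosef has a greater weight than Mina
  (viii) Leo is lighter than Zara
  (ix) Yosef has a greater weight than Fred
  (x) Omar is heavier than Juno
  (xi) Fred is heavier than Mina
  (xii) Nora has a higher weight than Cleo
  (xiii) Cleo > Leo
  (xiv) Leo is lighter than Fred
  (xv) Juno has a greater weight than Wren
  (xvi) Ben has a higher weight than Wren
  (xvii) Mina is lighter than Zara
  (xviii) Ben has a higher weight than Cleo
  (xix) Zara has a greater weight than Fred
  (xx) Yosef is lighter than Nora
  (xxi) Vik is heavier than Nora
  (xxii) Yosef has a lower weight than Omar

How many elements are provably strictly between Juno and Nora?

The relations place Juno below Nora. An element lies strictly between them when it is forced above Juno and also forced below Nora.
Above Juno: {Yosef, Omar, Vik}. Below Nora: {Leo, Wren, Mina, Fred, Cleo, Zara, Yosef}.
Intersection: {Yosef} — 1.

1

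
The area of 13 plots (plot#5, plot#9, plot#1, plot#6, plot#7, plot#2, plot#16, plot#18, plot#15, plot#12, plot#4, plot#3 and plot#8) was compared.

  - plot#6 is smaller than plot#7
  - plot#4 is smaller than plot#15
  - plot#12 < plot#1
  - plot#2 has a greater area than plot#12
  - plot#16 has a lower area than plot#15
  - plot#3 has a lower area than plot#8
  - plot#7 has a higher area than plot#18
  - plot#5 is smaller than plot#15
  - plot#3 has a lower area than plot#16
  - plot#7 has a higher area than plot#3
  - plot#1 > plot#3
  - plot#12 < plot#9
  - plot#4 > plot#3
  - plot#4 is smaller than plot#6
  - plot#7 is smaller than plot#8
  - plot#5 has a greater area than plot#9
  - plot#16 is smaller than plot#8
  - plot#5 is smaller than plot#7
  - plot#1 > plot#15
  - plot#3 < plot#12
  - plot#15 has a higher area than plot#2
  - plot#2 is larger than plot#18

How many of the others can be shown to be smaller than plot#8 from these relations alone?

The elements the relations force below plot#8 are plot#3, plot#4, plot#12, plot#6, plot#9, plot#18, plot#5, plot#7, plot#16 — no chain reaches any other.
That is 9.

9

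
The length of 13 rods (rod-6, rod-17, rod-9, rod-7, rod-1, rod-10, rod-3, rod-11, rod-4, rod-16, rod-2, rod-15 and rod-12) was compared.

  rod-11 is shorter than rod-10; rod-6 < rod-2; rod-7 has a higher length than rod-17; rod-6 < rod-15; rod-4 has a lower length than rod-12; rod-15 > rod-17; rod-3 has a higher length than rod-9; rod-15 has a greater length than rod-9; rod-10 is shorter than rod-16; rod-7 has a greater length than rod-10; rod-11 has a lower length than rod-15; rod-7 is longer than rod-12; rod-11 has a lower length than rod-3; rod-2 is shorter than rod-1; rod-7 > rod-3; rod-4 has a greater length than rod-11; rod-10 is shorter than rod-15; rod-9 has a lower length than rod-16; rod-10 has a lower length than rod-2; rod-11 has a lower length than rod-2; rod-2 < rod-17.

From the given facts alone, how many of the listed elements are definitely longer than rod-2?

4

Directly above rod-2: rod-17, rod-1.
One step further: rod-7, rod-15 (4 so far).
No other element is forced above rod-2 by the given relations, so the count is 4.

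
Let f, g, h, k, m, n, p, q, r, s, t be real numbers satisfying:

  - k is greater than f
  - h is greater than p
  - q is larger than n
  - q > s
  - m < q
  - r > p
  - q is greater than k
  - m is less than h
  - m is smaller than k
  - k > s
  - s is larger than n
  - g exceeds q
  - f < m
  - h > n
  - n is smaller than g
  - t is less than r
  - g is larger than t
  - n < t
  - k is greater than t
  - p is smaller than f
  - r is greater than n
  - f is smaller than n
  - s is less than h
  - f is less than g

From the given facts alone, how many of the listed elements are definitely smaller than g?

8

Directly below g: f, n, t, q.
One step further: p, s, m, k (8 so far).
Nothing else is reachable below g; 8 in all.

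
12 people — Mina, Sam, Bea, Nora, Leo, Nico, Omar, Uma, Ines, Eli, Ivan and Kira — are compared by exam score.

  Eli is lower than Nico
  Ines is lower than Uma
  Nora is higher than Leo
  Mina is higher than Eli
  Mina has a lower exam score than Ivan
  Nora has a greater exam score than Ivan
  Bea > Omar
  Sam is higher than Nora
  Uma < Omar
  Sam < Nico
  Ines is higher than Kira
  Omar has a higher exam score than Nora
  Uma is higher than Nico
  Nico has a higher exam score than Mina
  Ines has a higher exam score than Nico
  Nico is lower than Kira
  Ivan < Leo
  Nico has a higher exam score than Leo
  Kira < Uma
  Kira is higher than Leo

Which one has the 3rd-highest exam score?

Uma

Chaining the given pairs: Eli < Mina < Ivan < Leo < Nora < Sam < Nico < Kira < Ines < Uma < Omar < Bea.
Counting 3 from the largest end gives Uma.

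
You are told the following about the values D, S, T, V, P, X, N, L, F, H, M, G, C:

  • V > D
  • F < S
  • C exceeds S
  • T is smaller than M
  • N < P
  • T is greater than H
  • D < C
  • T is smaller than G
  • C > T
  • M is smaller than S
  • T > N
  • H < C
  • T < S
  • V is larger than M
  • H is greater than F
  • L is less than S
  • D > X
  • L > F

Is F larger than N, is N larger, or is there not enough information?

Following every chain through N: above N we get P, T, M, G, S, V, C.
F is not reached, and no chain runs the other way from F to N.
So the given relations leave the order of N and F undetermined.

undetermined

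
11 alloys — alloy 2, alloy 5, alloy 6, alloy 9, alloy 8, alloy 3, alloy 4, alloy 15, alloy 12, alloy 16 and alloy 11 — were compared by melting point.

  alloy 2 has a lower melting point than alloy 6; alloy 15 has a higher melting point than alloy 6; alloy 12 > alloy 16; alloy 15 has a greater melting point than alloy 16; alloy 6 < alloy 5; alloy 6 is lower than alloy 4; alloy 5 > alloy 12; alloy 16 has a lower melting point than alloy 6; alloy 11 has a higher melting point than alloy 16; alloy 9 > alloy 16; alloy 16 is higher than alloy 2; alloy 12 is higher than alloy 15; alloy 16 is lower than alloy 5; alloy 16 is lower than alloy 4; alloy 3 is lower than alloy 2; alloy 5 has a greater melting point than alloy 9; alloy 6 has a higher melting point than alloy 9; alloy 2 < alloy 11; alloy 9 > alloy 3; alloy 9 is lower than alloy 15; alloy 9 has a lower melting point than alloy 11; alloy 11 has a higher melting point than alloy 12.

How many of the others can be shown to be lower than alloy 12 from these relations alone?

6

The elements the relations force below alloy 12 are alloy 3, alloy 2, alloy 16, alloy 9, alloy 6, alloy 15 — no chain reaches any other.
That is 6.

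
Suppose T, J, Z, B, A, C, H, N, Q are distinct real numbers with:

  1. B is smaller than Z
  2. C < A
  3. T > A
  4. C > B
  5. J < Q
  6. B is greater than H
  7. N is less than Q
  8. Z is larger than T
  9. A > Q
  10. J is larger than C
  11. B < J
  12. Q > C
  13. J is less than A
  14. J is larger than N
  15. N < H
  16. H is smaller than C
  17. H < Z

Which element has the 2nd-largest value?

The consecutive relations fix a unique order: N < H < B < C < J < Q < A < T < Z.
Counting 2 from the largest end gives T.

T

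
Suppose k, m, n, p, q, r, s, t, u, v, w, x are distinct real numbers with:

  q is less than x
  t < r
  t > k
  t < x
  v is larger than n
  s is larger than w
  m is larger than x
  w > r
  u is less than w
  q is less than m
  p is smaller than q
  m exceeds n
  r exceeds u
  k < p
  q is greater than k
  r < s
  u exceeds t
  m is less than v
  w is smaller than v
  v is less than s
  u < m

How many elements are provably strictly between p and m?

The relations place p below m. An element lies strictly between them when it is forced above p and also forced below m.
Above p: {q, x, v, s}. Below m: {k, t, q, u, x, n}.
Intersection: {q, x} — 2.

2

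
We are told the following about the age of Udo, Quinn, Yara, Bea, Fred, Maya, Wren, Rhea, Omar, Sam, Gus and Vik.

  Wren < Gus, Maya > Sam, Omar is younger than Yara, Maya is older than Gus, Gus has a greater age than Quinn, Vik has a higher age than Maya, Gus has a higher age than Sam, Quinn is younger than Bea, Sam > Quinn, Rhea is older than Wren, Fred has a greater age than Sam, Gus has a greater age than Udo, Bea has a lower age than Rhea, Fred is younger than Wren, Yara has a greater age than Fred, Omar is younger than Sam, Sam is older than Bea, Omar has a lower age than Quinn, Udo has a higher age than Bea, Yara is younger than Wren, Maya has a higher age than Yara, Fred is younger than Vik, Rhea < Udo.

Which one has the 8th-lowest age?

Rhea

The consecutive relations fix a unique order: Omar < Quinn < Bea < Sam < Fred < Yara < Wren < Rhea < Udo < Gus < Maya < Vik.
Counting 8 from the smallest end gives Rhea.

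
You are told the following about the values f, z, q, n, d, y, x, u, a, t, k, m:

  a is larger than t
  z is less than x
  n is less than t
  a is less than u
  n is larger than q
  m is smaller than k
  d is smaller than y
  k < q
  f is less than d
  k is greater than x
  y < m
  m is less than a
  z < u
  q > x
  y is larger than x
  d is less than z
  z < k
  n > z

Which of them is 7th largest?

Chaining the given pairs: f < d < z < x < y < m < k < q < n < t < a < u.
Counting 7 from the largest end gives m.

m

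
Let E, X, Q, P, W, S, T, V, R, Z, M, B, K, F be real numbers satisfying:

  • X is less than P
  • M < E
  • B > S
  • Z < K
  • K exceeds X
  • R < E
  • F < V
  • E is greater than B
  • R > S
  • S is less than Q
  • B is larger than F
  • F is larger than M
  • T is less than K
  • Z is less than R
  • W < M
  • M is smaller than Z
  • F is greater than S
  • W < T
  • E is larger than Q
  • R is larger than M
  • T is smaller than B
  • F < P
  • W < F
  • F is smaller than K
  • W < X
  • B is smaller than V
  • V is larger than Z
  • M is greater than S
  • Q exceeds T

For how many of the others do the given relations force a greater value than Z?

4

Directly above Z: V, R, K.
One step further: E (4 so far).
Nothing else is reachable above Z; 4 in all.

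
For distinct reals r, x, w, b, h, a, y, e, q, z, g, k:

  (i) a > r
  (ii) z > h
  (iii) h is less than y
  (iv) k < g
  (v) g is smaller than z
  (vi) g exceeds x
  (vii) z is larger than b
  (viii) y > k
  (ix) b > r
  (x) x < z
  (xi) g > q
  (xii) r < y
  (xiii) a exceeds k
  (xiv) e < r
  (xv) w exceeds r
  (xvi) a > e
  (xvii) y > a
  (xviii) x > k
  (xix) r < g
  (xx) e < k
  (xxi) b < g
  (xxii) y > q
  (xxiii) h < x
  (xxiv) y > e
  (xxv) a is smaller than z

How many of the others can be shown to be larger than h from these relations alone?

4

Directly above h: x, y, z.
One step further: g (4 so far).
No other element is forced above h by the given relations, so the count is 4.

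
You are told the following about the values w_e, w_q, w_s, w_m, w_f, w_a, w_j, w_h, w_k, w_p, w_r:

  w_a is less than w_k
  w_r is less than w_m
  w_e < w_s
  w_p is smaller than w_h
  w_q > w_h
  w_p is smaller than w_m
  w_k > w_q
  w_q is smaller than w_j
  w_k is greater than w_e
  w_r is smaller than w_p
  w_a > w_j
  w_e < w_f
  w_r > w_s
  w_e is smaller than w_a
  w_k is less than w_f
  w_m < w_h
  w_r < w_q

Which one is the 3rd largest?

w_a

Piecing the relations together gives one ordering: w_e < w_s < w_r < w_p < w_m < w_h < w_q < w_j < w_a < w_k < w_f.
The 3rd largest is w_a.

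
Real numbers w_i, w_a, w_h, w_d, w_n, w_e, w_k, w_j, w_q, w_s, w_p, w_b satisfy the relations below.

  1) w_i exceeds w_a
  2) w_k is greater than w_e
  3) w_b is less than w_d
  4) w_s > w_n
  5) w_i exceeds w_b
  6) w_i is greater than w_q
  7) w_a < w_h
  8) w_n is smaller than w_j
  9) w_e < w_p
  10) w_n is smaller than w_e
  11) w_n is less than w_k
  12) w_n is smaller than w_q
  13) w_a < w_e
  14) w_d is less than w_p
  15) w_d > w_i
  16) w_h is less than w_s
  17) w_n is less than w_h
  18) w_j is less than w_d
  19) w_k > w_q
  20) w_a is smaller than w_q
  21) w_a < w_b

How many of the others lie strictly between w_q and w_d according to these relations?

Chaining upward from w_q reaches: w_i, w_k, w_p.
Chaining downward from w_d reaches: w_a, w_n, w_j, w_b, w_i.
Strictly between w_q and w_d are those in both lists: w_i — 1 element.

1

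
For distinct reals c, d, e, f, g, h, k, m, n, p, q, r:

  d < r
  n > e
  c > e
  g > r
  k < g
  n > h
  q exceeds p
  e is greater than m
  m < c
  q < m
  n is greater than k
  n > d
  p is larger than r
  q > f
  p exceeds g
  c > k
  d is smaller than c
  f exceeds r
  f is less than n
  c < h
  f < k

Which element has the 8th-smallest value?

The consecutive relations fix a unique order: d < r < f < k < g < p < q < m < e < c < h < n.
Counting 8 from the smallest end gives m.

m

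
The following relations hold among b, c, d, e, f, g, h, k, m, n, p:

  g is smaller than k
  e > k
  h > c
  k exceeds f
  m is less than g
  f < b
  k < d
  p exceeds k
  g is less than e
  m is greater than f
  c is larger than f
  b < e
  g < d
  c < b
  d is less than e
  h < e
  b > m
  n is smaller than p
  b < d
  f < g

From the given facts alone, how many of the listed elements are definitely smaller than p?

5

The elements the relations force below p are f, m, g, k, n — no chain reaches any other.
That is 5.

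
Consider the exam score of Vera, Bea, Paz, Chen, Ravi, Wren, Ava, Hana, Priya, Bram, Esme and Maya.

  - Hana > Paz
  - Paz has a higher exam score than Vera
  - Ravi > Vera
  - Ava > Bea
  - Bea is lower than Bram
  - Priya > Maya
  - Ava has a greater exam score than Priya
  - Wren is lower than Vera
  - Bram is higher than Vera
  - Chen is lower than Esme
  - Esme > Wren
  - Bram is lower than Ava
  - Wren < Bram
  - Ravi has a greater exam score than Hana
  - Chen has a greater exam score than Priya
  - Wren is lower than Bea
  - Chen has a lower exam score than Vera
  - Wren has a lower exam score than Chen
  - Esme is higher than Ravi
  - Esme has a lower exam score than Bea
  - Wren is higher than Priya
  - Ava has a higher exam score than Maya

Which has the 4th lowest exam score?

Chen

Piecing the relations together gives one ordering: Maya < Priya < Wren < Chen < Vera < Paz < Hana < Ravi < Esme < Bea < Bram < Ava.
Counting 4 from the smallest end gives Chen.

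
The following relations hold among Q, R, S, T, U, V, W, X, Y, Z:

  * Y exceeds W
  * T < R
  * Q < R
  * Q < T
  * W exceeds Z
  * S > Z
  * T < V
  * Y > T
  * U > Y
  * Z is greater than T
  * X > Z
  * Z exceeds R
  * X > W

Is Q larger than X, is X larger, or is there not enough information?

X

Q < T and T < R give Q < R.
With R < Z: Q < T < R < Z.
With Z < X: Q < T < R < Z < X.
So X is larger.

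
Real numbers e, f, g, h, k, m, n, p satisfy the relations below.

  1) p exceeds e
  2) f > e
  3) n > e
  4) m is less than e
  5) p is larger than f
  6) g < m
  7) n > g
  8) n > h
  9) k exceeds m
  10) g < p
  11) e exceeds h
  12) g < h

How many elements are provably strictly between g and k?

1

The relations place g below k. An element lies strictly between them when it is forced above g and also forced below k.
Above g: {m, h, e, f, n, p}. Below k: {m}.
Intersection: {m} — 1.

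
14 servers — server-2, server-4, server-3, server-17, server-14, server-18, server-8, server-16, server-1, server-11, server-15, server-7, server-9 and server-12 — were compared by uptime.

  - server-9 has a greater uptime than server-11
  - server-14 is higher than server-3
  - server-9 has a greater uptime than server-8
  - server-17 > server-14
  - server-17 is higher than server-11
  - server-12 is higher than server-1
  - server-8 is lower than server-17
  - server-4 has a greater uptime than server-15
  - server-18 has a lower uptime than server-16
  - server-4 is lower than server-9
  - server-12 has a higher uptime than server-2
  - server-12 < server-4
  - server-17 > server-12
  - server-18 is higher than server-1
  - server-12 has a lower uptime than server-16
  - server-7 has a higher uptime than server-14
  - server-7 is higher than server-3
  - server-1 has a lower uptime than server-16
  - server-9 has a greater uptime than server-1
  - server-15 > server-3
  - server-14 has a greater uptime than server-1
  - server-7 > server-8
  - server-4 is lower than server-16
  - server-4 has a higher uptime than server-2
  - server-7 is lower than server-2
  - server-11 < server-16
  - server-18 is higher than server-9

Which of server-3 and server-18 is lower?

server-3

Link the given pairs in sequence: server-3 < server-14; server-14 < server-7; server-7 < server-2; server-2 < server-12; server-12 < server-4; server-4 < server-9; server-9 < server-18.
Together: server-3 < server-14 < server-7 < server-2 < server-12 < server-4 < server-9 < server-18.
So server-3 < server-18; server-3 is the lower of the two.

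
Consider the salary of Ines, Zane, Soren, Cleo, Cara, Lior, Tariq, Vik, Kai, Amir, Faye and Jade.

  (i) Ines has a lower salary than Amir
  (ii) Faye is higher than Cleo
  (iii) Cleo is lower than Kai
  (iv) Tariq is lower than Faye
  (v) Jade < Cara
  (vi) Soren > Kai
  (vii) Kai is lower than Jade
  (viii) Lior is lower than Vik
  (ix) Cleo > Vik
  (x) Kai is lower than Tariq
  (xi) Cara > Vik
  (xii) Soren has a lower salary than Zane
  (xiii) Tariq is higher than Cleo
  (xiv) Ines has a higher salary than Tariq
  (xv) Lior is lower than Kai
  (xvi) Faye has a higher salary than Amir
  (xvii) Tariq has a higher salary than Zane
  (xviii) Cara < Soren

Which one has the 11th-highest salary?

Chaining the given pairs: Lior < Vik < Cleo < Kai < Jade < Cara < Soren < Zane < Tariq < Ines < Amir < Faye.
The 11th largest is Vik.

Vik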